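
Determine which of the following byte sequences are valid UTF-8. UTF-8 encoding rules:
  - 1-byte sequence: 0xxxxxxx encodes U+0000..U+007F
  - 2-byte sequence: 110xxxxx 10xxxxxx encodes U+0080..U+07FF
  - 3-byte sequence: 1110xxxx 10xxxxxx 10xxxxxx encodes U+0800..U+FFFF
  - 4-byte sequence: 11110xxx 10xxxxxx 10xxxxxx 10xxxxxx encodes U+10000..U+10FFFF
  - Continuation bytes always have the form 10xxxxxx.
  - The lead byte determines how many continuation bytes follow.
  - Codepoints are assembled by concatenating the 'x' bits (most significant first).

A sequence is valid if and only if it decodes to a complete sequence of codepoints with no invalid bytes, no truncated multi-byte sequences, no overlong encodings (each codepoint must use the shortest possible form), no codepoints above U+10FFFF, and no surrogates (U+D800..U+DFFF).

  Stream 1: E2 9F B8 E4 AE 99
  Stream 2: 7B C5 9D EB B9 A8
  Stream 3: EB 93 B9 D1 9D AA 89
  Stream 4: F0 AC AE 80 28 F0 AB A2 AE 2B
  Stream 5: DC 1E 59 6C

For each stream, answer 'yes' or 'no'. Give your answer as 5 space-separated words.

Stream 1: decodes cleanly. VALID
Stream 2: decodes cleanly. VALID
Stream 3: error at byte offset 5. INVALID
Stream 4: decodes cleanly. VALID
Stream 5: error at byte offset 1. INVALID

Answer: yes yes no yes no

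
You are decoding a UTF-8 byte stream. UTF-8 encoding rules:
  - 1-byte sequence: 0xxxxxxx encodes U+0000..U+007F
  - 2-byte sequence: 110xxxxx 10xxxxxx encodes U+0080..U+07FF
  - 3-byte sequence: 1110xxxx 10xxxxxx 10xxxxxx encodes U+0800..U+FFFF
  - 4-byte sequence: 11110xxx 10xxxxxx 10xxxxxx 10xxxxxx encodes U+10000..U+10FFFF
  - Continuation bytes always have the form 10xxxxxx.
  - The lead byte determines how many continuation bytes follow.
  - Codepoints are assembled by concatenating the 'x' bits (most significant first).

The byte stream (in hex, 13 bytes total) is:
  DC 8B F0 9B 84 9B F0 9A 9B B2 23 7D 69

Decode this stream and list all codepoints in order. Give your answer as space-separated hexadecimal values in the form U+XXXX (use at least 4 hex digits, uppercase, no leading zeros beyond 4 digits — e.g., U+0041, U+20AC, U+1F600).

Byte[0]=DC: 2-byte lead, need 1 cont bytes. acc=0x1C
Byte[1]=8B: continuation. acc=(acc<<6)|0x0B=0x70B
Completed: cp=U+070B (starts at byte 0)
Byte[2]=F0: 4-byte lead, need 3 cont bytes. acc=0x0
Byte[3]=9B: continuation. acc=(acc<<6)|0x1B=0x1B
Byte[4]=84: continuation. acc=(acc<<6)|0x04=0x6C4
Byte[5]=9B: continuation. acc=(acc<<6)|0x1B=0x1B11B
Completed: cp=U+1B11B (starts at byte 2)
Byte[6]=F0: 4-byte lead, need 3 cont bytes. acc=0x0
Byte[7]=9A: continuation. acc=(acc<<6)|0x1A=0x1A
Byte[8]=9B: continuation. acc=(acc<<6)|0x1B=0x69B
Byte[9]=B2: continuation. acc=(acc<<6)|0x32=0x1A6F2
Completed: cp=U+1A6F2 (starts at byte 6)
Byte[10]=23: 1-byte ASCII. cp=U+0023
Byte[11]=7D: 1-byte ASCII. cp=U+007D
Byte[12]=69: 1-byte ASCII. cp=U+0069

Answer: U+070B U+1B11B U+1A6F2 U+0023 U+007D U+0069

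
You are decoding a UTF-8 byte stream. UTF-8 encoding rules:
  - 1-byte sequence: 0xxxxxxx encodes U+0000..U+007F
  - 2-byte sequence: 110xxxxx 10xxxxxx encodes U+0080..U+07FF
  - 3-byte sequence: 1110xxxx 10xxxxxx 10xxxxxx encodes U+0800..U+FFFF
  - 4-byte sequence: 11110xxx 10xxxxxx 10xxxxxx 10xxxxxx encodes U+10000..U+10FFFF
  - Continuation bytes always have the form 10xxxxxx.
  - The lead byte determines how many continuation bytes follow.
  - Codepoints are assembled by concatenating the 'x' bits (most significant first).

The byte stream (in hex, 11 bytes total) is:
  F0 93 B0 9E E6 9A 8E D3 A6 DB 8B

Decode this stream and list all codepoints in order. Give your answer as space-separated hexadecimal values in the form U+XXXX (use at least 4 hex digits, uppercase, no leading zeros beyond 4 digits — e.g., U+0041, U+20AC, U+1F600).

Byte[0]=F0: 4-byte lead, need 3 cont bytes. acc=0x0
Byte[1]=93: continuation. acc=(acc<<6)|0x13=0x13
Byte[2]=B0: continuation. acc=(acc<<6)|0x30=0x4F0
Byte[3]=9E: continuation. acc=(acc<<6)|0x1E=0x13C1E
Completed: cp=U+13C1E (starts at byte 0)
Byte[4]=E6: 3-byte lead, need 2 cont bytes. acc=0x6
Byte[5]=9A: continuation. acc=(acc<<6)|0x1A=0x19A
Byte[6]=8E: continuation. acc=(acc<<6)|0x0E=0x668E
Completed: cp=U+668E (starts at byte 4)
Byte[7]=D3: 2-byte lead, need 1 cont bytes. acc=0x13
Byte[8]=A6: continuation. acc=(acc<<6)|0x26=0x4E6
Completed: cp=U+04E6 (starts at byte 7)
Byte[9]=DB: 2-byte lead, need 1 cont bytes. acc=0x1B
Byte[10]=8B: continuation. acc=(acc<<6)|0x0B=0x6CB
Completed: cp=U+06CB (starts at byte 9)

Answer: U+13C1E U+668E U+04E6 U+06CB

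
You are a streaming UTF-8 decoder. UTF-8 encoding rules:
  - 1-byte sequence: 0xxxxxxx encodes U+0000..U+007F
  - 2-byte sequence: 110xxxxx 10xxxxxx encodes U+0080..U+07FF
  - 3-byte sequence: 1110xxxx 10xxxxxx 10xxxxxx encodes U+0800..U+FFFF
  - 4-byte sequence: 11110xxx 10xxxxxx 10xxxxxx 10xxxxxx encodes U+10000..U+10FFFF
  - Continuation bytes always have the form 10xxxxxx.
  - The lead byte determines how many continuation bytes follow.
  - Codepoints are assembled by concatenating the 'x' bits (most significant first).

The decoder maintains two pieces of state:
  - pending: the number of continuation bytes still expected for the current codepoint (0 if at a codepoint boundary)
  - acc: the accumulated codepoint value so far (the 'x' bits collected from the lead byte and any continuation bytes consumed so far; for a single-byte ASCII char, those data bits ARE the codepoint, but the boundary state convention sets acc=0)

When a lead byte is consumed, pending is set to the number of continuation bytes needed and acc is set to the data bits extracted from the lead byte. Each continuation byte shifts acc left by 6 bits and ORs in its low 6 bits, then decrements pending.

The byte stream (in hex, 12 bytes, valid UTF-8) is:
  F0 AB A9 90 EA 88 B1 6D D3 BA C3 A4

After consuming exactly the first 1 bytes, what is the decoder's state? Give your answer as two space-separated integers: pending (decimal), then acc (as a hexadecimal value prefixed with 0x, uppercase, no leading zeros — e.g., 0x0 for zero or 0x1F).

Byte[0]=F0: 4-byte lead. pending=3, acc=0x0

Answer: 3 0x0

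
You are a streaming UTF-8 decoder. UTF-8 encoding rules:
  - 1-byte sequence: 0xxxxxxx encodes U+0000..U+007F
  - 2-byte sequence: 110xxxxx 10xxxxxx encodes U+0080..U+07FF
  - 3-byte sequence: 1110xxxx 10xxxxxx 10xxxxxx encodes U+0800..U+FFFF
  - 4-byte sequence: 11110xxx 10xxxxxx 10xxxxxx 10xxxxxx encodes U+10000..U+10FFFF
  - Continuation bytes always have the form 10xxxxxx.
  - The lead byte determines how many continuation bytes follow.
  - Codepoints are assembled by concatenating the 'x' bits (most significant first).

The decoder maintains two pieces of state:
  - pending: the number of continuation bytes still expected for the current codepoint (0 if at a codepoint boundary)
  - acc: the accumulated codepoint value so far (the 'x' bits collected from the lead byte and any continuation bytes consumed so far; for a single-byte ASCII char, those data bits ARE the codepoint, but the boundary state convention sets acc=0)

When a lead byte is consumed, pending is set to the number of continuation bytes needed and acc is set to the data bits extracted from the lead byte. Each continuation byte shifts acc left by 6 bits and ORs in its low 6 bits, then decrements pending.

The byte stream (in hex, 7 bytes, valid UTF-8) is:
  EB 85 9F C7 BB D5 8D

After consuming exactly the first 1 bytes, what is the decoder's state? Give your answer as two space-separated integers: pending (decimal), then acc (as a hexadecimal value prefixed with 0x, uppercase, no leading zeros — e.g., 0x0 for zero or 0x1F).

Answer: 2 0xB

Derivation:
Byte[0]=EB: 3-byte lead. pending=2, acc=0xB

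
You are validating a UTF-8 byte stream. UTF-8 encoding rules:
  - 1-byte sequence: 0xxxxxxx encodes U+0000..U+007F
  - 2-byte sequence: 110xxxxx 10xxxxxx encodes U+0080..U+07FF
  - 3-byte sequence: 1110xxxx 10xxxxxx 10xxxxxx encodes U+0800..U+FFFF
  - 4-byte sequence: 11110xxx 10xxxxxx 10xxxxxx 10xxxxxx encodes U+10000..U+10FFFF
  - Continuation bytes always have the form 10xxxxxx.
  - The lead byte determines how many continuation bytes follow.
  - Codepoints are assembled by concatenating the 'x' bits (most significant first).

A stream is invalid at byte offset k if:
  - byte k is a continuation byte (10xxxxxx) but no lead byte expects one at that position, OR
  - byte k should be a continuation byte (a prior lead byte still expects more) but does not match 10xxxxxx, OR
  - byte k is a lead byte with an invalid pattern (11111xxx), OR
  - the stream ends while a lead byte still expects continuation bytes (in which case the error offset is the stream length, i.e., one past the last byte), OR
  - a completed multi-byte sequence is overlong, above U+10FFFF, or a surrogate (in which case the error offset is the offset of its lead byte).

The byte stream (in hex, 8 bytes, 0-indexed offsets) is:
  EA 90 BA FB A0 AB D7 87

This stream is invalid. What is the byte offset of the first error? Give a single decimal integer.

Byte[0]=EA: 3-byte lead, need 2 cont bytes. acc=0xA
Byte[1]=90: continuation. acc=(acc<<6)|0x10=0x290
Byte[2]=BA: continuation. acc=(acc<<6)|0x3A=0xA43A
Completed: cp=U+A43A (starts at byte 0)
Byte[3]=FB: INVALID lead byte (not 0xxx/110x/1110/11110)

Answer: 3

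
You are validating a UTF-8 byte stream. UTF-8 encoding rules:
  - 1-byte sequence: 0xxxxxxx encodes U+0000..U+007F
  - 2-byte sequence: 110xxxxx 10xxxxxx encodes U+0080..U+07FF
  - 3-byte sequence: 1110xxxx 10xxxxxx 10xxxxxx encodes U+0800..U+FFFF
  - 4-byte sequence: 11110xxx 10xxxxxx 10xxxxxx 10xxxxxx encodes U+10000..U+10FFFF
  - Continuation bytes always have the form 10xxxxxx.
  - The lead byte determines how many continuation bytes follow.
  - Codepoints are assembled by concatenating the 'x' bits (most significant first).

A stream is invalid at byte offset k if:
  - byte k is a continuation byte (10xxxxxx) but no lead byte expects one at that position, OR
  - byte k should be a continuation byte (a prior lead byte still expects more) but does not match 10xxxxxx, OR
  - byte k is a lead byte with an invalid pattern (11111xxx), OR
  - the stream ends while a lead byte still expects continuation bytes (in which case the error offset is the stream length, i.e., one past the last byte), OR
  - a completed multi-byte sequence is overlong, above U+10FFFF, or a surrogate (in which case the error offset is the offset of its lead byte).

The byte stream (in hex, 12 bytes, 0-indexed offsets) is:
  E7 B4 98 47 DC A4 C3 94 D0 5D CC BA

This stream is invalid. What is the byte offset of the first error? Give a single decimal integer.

Byte[0]=E7: 3-byte lead, need 2 cont bytes. acc=0x7
Byte[1]=B4: continuation. acc=(acc<<6)|0x34=0x1F4
Byte[2]=98: continuation. acc=(acc<<6)|0x18=0x7D18
Completed: cp=U+7D18 (starts at byte 0)
Byte[3]=47: 1-byte ASCII. cp=U+0047
Byte[4]=DC: 2-byte lead, need 1 cont bytes. acc=0x1C
Byte[5]=A4: continuation. acc=(acc<<6)|0x24=0x724
Completed: cp=U+0724 (starts at byte 4)
Byte[6]=C3: 2-byte lead, need 1 cont bytes. acc=0x3
Byte[7]=94: continuation. acc=(acc<<6)|0x14=0xD4
Completed: cp=U+00D4 (starts at byte 6)
Byte[8]=D0: 2-byte lead, need 1 cont bytes. acc=0x10
Byte[9]=5D: expected 10xxxxxx continuation. INVALID

Answer: 9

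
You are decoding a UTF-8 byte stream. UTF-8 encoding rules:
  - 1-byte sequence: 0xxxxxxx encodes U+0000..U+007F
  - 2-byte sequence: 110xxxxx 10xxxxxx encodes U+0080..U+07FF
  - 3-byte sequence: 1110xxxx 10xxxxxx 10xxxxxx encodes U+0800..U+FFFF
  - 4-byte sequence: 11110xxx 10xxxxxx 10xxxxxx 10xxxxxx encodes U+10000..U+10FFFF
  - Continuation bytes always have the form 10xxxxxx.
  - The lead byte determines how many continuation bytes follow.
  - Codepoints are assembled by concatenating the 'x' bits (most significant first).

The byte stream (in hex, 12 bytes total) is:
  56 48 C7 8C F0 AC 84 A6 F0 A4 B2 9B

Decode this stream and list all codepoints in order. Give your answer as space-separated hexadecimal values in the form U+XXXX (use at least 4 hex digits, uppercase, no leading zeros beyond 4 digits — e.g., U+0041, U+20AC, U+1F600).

Byte[0]=56: 1-byte ASCII. cp=U+0056
Byte[1]=48: 1-byte ASCII. cp=U+0048
Byte[2]=C7: 2-byte lead, need 1 cont bytes. acc=0x7
Byte[3]=8C: continuation. acc=(acc<<6)|0x0C=0x1CC
Completed: cp=U+01CC (starts at byte 2)
Byte[4]=F0: 4-byte lead, need 3 cont bytes. acc=0x0
Byte[5]=AC: continuation. acc=(acc<<6)|0x2C=0x2C
Byte[6]=84: continuation. acc=(acc<<6)|0x04=0xB04
Byte[7]=A6: continuation. acc=(acc<<6)|0x26=0x2C126
Completed: cp=U+2C126 (starts at byte 4)
Byte[8]=F0: 4-byte lead, need 3 cont bytes. acc=0x0
Byte[9]=A4: continuation. acc=(acc<<6)|0x24=0x24
Byte[10]=B2: continuation. acc=(acc<<6)|0x32=0x932
Byte[11]=9B: continuation. acc=(acc<<6)|0x1B=0x24C9B
Completed: cp=U+24C9B (starts at byte 8)

Answer: U+0056 U+0048 U+01CC U+2C126 U+24C9B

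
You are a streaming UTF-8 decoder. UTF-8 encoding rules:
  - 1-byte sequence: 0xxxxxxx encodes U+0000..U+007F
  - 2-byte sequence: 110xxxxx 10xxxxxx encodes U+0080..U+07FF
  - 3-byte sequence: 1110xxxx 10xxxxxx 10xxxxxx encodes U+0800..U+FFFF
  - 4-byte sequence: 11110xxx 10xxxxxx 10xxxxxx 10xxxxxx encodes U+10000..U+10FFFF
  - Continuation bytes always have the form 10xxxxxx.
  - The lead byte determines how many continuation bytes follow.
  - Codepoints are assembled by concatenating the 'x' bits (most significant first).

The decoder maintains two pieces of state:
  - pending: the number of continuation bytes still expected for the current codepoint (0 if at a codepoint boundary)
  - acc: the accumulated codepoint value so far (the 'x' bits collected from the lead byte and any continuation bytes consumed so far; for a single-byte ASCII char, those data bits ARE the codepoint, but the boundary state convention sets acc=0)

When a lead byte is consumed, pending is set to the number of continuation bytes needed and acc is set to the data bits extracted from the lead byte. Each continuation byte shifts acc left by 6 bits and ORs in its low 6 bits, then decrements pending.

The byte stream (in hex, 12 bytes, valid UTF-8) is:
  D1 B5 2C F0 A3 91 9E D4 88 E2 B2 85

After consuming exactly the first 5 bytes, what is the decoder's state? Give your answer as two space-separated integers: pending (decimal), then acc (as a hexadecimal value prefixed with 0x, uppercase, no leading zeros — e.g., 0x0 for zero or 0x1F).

Answer: 2 0x23

Derivation:
Byte[0]=D1: 2-byte lead. pending=1, acc=0x11
Byte[1]=B5: continuation. acc=(acc<<6)|0x35=0x475, pending=0
Byte[2]=2C: 1-byte. pending=0, acc=0x0
Byte[3]=F0: 4-byte lead. pending=3, acc=0x0
Byte[4]=A3: continuation. acc=(acc<<6)|0x23=0x23, pending=2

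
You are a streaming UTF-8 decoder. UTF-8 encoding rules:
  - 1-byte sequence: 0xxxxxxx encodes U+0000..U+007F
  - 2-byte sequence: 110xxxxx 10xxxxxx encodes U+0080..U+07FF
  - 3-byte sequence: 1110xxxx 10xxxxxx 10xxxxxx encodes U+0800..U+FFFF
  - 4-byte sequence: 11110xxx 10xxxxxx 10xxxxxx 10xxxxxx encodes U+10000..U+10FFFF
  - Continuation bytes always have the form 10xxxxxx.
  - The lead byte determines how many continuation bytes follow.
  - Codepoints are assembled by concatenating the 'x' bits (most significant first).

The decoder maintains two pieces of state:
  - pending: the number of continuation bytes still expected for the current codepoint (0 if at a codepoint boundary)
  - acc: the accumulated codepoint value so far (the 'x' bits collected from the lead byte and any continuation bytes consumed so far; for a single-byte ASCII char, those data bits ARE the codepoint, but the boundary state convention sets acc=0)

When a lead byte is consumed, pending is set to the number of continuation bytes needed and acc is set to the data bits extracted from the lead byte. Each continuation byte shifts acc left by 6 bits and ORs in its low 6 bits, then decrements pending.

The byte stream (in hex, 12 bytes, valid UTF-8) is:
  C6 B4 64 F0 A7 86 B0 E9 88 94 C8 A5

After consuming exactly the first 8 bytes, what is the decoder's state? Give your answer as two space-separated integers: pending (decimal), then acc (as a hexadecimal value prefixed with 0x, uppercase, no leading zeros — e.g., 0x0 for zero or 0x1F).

Answer: 2 0x9

Derivation:
Byte[0]=C6: 2-byte lead. pending=1, acc=0x6
Byte[1]=B4: continuation. acc=(acc<<6)|0x34=0x1B4, pending=0
Byte[2]=64: 1-byte. pending=0, acc=0x0
Byte[3]=F0: 4-byte lead. pending=3, acc=0x0
Byte[4]=A7: continuation. acc=(acc<<6)|0x27=0x27, pending=2
Byte[5]=86: continuation. acc=(acc<<6)|0x06=0x9C6, pending=1
Byte[6]=B0: continuation. acc=(acc<<6)|0x30=0x271B0, pending=0
Byte[7]=E9: 3-byte lead. pending=2, acc=0x9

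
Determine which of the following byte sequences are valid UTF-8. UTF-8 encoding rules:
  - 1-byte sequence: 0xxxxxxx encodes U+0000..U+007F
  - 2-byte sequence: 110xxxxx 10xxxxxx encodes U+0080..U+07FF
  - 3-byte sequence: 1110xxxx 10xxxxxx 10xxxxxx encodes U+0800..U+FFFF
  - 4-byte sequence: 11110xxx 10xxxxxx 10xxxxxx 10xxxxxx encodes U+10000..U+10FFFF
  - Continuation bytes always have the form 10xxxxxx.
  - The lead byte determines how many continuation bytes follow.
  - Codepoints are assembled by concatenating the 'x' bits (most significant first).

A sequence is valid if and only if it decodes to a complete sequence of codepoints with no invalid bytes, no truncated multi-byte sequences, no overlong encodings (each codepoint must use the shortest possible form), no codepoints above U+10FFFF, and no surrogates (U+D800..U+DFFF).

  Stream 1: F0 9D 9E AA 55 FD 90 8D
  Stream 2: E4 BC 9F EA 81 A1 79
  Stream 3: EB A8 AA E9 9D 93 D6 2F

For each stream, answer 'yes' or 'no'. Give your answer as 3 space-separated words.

Stream 1: error at byte offset 5. INVALID
Stream 2: decodes cleanly. VALID
Stream 3: error at byte offset 7. INVALID

Answer: no yes no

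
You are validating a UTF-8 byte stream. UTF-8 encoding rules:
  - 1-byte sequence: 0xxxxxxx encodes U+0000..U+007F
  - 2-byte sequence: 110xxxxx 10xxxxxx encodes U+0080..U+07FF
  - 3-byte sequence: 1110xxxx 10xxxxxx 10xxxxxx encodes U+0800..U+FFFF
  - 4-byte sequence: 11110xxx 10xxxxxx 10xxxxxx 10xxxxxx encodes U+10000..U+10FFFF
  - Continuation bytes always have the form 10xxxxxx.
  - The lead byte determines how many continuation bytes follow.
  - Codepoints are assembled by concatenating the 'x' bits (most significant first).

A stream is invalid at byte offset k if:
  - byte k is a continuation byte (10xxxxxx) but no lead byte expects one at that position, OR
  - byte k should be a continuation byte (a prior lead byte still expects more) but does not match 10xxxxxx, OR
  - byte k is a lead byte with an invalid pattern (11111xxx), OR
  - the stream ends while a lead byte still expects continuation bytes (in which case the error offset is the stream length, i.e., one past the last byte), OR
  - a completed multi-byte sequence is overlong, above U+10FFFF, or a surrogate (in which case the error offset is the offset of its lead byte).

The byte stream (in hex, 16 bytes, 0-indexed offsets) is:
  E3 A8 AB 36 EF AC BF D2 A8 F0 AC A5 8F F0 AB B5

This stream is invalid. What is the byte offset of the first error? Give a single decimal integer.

Answer: 16

Derivation:
Byte[0]=E3: 3-byte lead, need 2 cont bytes. acc=0x3
Byte[1]=A8: continuation. acc=(acc<<6)|0x28=0xE8
Byte[2]=AB: continuation. acc=(acc<<6)|0x2B=0x3A2B
Completed: cp=U+3A2B (starts at byte 0)
Byte[3]=36: 1-byte ASCII. cp=U+0036
Byte[4]=EF: 3-byte lead, need 2 cont bytes. acc=0xF
Byte[5]=AC: continuation. acc=(acc<<6)|0x2C=0x3EC
Byte[6]=BF: continuation. acc=(acc<<6)|0x3F=0xFB3F
Completed: cp=U+FB3F (starts at byte 4)
Byte[7]=D2: 2-byte lead, need 1 cont bytes. acc=0x12
Byte[8]=A8: continuation. acc=(acc<<6)|0x28=0x4A8
Completed: cp=U+04A8 (starts at byte 7)
Byte[9]=F0: 4-byte lead, need 3 cont bytes. acc=0x0
Byte[10]=AC: continuation. acc=(acc<<6)|0x2C=0x2C
Byte[11]=A5: continuation. acc=(acc<<6)|0x25=0xB25
Byte[12]=8F: continuation. acc=(acc<<6)|0x0F=0x2C94F
Completed: cp=U+2C94F (starts at byte 9)
Byte[13]=F0: 4-byte lead, need 3 cont bytes. acc=0x0
Byte[14]=AB: continuation. acc=(acc<<6)|0x2B=0x2B
Byte[15]=B5: continuation. acc=(acc<<6)|0x35=0xAF5
Byte[16]: stream ended, expected continuation. INVALID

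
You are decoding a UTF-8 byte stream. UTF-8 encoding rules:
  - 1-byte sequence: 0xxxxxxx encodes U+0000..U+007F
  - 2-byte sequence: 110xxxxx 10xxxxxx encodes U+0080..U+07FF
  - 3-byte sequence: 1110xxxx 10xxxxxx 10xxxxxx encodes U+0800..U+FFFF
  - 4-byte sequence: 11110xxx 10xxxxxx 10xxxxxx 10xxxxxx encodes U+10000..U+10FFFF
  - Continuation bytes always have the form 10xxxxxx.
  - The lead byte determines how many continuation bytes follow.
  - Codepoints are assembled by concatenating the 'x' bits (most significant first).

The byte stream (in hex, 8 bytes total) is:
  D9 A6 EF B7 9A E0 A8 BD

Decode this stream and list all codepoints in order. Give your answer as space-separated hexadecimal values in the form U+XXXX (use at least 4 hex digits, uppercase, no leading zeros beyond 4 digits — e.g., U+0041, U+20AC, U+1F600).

Byte[0]=D9: 2-byte lead, need 1 cont bytes. acc=0x19
Byte[1]=A6: continuation. acc=(acc<<6)|0x26=0x666
Completed: cp=U+0666 (starts at byte 0)
Byte[2]=EF: 3-byte lead, need 2 cont bytes. acc=0xF
Byte[3]=B7: continuation. acc=(acc<<6)|0x37=0x3F7
Byte[4]=9A: continuation. acc=(acc<<6)|0x1A=0xFDDA
Completed: cp=U+FDDA (starts at byte 2)
Byte[5]=E0: 3-byte lead, need 2 cont bytes. acc=0x0
Byte[6]=A8: continuation. acc=(acc<<6)|0x28=0x28
Byte[7]=BD: continuation. acc=(acc<<6)|0x3D=0xA3D
Completed: cp=U+0A3D (starts at byte 5)

Answer: U+0666 U+FDDA U+0A3D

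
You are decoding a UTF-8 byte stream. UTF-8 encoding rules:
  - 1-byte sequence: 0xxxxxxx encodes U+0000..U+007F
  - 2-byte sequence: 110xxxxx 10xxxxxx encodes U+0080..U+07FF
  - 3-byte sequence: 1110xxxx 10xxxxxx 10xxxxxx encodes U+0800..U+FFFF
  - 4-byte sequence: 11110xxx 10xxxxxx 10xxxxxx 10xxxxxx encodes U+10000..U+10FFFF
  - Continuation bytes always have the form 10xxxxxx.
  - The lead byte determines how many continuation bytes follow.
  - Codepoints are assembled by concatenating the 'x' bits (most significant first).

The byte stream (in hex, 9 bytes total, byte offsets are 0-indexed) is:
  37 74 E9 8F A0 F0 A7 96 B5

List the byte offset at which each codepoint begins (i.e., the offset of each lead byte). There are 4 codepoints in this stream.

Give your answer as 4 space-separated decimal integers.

Byte[0]=37: 1-byte ASCII. cp=U+0037
Byte[1]=74: 1-byte ASCII. cp=U+0074
Byte[2]=E9: 3-byte lead, need 2 cont bytes. acc=0x9
Byte[3]=8F: continuation. acc=(acc<<6)|0x0F=0x24F
Byte[4]=A0: continuation. acc=(acc<<6)|0x20=0x93E0
Completed: cp=U+93E0 (starts at byte 2)
Byte[5]=F0: 4-byte lead, need 3 cont bytes. acc=0x0
Byte[6]=A7: continuation. acc=(acc<<6)|0x27=0x27
Byte[7]=96: continuation. acc=(acc<<6)|0x16=0x9D6
Byte[8]=B5: continuation. acc=(acc<<6)|0x35=0x275B5
Completed: cp=U+275B5 (starts at byte 5)

Answer: 0 1 2 5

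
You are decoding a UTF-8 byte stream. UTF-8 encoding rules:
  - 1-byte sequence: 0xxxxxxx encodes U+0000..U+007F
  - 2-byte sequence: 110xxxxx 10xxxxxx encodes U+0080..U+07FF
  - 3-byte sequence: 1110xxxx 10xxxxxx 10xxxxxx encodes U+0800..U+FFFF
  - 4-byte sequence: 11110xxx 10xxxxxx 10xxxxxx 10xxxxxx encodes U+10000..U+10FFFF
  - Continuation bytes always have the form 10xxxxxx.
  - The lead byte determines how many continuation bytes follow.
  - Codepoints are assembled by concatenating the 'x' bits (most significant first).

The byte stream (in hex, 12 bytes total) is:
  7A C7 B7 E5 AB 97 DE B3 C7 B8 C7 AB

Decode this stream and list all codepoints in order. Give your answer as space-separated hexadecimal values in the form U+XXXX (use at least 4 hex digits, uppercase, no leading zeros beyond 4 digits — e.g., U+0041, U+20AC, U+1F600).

Answer: U+007A U+01F7 U+5AD7 U+07B3 U+01F8 U+01EB

Derivation:
Byte[0]=7A: 1-byte ASCII. cp=U+007A
Byte[1]=C7: 2-byte lead, need 1 cont bytes. acc=0x7
Byte[2]=B7: continuation. acc=(acc<<6)|0x37=0x1F7
Completed: cp=U+01F7 (starts at byte 1)
Byte[3]=E5: 3-byte lead, need 2 cont bytes. acc=0x5
Byte[4]=AB: continuation. acc=(acc<<6)|0x2B=0x16B
Byte[5]=97: continuation. acc=(acc<<6)|0x17=0x5AD7
Completed: cp=U+5AD7 (starts at byte 3)
Byte[6]=DE: 2-byte lead, need 1 cont bytes. acc=0x1E
Byte[7]=B3: continuation. acc=(acc<<6)|0x33=0x7B3
Completed: cp=U+07B3 (starts at byte 6)
Byte[8]=C7: 2-byte lead, need 1 cont bytes. acc=0x7
Byte[9]=B8: continuation. acc=(acc<<6)|0x38=0x1F8
Completed: cp=U+01F8 (starts at byte 8)
Byte[10]=C7: 2-byte lead, need 1 cont bytes. acc=0x7
Byte[11]=AB: continuation. acc=(acc<<6)|0x2B=0x1EB
Completed: cp=U+01EB (starts at byte 10)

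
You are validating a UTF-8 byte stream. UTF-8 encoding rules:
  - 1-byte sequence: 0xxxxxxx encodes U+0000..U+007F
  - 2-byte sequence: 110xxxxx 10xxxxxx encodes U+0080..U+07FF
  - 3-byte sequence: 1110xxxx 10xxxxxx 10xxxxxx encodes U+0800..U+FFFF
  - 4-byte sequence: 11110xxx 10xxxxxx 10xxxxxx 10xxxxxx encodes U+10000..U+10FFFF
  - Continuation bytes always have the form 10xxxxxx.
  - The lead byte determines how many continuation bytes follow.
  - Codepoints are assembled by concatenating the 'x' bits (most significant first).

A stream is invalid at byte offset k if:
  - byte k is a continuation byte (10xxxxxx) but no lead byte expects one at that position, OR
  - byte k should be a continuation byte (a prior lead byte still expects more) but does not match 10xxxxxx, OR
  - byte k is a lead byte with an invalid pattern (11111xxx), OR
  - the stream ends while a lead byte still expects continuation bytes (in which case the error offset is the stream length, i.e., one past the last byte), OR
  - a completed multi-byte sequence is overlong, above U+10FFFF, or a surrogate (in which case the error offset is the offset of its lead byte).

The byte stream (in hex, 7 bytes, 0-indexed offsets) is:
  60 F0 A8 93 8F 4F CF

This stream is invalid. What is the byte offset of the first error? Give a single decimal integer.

Answer: 7

Derivation:
Byte[0]=60: 1-byte ASCII. cp=U+0060
Byte[1]=F0: 4-byte lead, need 3 cont bytes. acc=0x0
Byte[2]=A8: continuation. acc=(acc<<6)|0x28=0x28
Byte[3]=93: continuation. acc=(acc<<6)|0x13=0xA13
Byte[4]=8F: continuation. acc=(acc<<6)|0x0F=0x284CF
Completed: cp=U+284CF (starts at byte 1)
Byte[5]=4F: 1-byte ASCII. cp=U+004F
Byte[6]=CF: 2-byte lead, need 1 cont bytes. acc=0xF
Byte[7]: stream ended, expected continuation. INVALID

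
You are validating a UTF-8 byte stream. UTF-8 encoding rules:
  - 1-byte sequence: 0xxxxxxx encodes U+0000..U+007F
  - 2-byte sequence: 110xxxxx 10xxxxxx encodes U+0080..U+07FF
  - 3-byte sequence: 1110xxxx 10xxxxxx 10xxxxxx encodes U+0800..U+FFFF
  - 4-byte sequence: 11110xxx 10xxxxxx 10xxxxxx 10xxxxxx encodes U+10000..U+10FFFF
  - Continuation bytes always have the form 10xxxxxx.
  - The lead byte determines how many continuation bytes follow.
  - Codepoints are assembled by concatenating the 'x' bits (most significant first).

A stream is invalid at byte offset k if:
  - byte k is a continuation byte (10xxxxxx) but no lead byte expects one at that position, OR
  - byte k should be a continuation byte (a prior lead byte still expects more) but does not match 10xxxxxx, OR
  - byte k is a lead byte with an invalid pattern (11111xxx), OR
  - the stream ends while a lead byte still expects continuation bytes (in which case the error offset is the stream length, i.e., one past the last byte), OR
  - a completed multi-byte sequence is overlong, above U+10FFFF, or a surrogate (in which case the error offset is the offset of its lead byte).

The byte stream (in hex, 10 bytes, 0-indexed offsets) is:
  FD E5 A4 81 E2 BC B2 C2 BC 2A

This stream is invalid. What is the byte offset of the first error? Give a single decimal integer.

Answer: 0

Derivation:
Byte[0]=FD: INVALID lead byte (not 0xxx/110x/1110/11110)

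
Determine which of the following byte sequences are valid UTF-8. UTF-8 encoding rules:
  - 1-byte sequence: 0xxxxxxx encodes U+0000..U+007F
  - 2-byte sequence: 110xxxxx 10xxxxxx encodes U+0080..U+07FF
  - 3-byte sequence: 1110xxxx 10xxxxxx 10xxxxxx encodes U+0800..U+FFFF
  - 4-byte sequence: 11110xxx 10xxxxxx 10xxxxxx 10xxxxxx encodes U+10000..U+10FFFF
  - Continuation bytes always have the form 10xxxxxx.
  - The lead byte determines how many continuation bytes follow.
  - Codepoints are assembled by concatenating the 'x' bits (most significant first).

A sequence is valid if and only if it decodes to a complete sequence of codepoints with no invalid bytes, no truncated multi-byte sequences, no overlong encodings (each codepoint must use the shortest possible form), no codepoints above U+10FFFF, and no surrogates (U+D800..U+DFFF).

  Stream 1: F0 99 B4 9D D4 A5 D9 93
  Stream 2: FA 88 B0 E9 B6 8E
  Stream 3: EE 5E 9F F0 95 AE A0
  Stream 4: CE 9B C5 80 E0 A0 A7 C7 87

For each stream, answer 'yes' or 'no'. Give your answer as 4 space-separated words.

Stream 1: decodes cleanly. VALID
Stream 2: error at byte offset 0. INVALID
Stream 3: error at byte offset 1. INVALID
Stream 4: decodes cleanly. VALID

Answer: yes no no yes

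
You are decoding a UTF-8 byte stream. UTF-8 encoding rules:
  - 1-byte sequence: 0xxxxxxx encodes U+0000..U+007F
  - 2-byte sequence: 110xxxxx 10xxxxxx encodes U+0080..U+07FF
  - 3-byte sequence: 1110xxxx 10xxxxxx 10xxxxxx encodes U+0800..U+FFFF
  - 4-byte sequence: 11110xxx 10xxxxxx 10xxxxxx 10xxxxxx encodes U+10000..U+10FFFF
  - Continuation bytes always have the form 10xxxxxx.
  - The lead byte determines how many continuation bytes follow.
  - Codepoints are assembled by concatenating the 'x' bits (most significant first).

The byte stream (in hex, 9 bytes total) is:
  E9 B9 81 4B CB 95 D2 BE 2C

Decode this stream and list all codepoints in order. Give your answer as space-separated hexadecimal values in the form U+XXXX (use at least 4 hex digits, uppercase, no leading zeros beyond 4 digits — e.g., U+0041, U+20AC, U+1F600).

Byte[0]=E9: 3-byte lead, need 2 cont bytes. acc=0x9
Byte[1]=B9: continuation. acc=(acc<<6)|0x39=0x279
Byte[2]=81: continuation. acc=(acc<<6)|0x01=0x9E41
Completed: cp=U+9E41 (starts at byte 0)
Byte[3]=4B: 1-byte ASCII. cp=U+004B
Byte[4]=CB: 2-byte lead, need 1 cont bytes. acc=0xB
Byte[5]=95: continuation. acc=(acc<<6)|0x15=0x2D5
Completed: cp=U+02D5 (starts at byte 4)
Byte[6]=D2: 2-byte lead, need 1 cont bytes. acc=0x12
Byte[7]=BE: continuation. acc=(acc<<6)|0x3E=0x4BE
Completed: cp=U+04BE (starts at byte 6)
Byte[8]=2C: 1-byte ASCII. cp=U+002C

Answer: U+9E41 U+004B U+02D5 U+04BE U+002C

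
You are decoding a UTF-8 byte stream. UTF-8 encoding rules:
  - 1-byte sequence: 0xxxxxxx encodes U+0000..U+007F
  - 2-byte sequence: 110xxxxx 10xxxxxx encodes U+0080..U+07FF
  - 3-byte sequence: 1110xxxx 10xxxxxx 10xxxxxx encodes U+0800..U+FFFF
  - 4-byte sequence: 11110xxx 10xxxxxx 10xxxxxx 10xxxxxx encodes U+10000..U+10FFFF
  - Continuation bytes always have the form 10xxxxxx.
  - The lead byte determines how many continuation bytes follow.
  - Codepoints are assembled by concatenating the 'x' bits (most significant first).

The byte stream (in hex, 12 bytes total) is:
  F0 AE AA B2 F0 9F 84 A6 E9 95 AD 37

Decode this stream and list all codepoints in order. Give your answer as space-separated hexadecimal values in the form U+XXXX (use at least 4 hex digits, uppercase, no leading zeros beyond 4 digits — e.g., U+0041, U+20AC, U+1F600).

Answer: U+2EAB2 U+1F126 U+956D U+0037

Derivation:
Byte[0]=F0: 4-byte lead, need 3 cont bytes. acc=0x0
Byte[1]=AE: continuation. acc=(acc<<6)|0x2E=0x2E
Byte[2]=AA: continuation. acc=(acc<<6)|0x2A=0xBAA
Byte[3]=B2: continuation. acc=(acc<<6)|0x32=0x2EAB2
Completed: cp=U+2EAB2 (starts at byte 0)
Byte[4]=F0: 4-byte lead, need 3 cont bytes. acc=0x0
Byte[5]=9F: continuation. acc=(acc<<6)|0x1F=0x1F
Byte[6]=84: continuation. acc=(acc<<6)|0x04=0x7C4
Byte[7]=A6: continuation. acc=(acc<<6)|0x26=0x1F126
Completed: cp=U+1F126 (starts at byte 4)
Byte[8]=E9: 3-byte lead, need 2 cont bytes. acc=0x9
Byte[9]=95: continuation. acc=(acc<<6)|0x15=0x255
Byte[10]=AD: continuation. acc=(acc<<6)|0x2D=0x956D
Completed: cp=U+956D (starts at byte 8)
Byte[11]=37: 1-byte ASCII. cp=U+0037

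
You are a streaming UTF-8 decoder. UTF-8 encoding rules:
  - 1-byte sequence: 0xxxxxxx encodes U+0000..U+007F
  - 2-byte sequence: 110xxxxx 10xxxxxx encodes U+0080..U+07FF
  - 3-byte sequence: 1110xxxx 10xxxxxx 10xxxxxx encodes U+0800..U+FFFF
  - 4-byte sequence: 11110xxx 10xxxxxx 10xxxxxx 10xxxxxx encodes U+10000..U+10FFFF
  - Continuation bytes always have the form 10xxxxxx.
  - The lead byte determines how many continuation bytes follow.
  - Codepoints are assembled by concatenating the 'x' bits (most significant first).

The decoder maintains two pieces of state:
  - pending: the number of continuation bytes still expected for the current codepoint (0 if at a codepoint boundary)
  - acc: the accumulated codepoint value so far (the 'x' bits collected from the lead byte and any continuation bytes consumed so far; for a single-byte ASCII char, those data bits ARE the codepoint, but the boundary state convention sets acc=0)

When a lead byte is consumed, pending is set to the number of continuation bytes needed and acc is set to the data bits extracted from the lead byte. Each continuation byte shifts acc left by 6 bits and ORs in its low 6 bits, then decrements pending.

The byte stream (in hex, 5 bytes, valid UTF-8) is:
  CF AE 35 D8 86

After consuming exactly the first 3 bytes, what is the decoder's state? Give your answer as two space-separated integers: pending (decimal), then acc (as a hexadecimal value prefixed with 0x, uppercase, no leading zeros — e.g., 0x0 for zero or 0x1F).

Answer: 0 0x0

Derivation:
Byte[0]=CF: 2-byte lead. pending=1, acc=0xF
Byte[1]=AE: continuation. acc=(acc<<6)|0x2E=0x3EE, pending=0
Byte[2]=35: 1-byte. pending=0, acc=0x0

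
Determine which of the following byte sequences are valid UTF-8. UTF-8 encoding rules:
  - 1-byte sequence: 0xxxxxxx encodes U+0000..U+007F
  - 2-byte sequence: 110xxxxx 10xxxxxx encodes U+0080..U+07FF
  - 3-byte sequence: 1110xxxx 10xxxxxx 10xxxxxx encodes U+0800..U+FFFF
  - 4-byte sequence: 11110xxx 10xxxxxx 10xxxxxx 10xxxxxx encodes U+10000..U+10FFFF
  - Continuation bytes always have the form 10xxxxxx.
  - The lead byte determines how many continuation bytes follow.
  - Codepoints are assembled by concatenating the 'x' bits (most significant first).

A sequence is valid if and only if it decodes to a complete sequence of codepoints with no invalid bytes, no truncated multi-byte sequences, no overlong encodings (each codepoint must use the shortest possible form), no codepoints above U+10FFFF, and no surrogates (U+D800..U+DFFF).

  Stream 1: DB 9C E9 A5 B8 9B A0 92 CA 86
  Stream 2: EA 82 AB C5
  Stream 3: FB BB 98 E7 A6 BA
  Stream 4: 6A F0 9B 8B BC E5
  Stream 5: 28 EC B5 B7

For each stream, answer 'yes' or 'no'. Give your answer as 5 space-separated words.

Answer: no no no no yes

Derivation:
Stream 1: error at byte offset 5. INVALID
Stream 2: error at byte offset 4. INVALID
Stream 3: error at byte offset 0. INVALID
Stream 4: error at byte offset 6. INVALID
Stream 5: decodes cleanly. VALID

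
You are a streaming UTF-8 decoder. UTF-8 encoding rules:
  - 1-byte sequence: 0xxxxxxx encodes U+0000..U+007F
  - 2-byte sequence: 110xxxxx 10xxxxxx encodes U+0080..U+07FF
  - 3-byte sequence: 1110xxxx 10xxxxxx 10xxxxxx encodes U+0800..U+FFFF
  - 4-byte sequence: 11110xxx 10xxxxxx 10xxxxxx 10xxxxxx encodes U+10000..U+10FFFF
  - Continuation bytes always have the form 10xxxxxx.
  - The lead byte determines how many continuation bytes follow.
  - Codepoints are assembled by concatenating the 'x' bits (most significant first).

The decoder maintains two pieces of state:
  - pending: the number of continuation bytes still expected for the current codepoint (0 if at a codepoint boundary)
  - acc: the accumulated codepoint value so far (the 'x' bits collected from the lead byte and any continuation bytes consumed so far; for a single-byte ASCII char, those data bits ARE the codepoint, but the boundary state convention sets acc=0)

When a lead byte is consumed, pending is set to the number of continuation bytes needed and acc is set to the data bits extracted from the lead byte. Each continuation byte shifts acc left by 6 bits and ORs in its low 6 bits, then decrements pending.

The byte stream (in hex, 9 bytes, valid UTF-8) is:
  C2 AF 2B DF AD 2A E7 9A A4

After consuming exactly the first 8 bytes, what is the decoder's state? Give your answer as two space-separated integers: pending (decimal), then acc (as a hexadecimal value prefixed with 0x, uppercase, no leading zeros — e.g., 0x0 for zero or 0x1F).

Answer: 1 0x1DA

Derivation:
Byte[0]=C2: 2-byte lead. pending=1, acc=0x2
Byte[1]=AF: continuation. acc=(acc<<6)|0x2F=0xAF, pending=0
Byte[2]=2B: 1-byte. pending=0, acc=0x0
Byte[3]=DF: 2-byte lead. pending=1, acc=0x1F
Byte[4]=AD: continuation. acc=(acc<<6)|0x2D=0x7ED, pending=0
Byte[5]=2A: 1-byte. pending=0, acc=0x0
Byte[6]=E7: 3-byte lead. pending=2, acc=0x7
Byte[7]=9A: continuation. acc=(acc<<6)|0x1A=0x1DA, pending=1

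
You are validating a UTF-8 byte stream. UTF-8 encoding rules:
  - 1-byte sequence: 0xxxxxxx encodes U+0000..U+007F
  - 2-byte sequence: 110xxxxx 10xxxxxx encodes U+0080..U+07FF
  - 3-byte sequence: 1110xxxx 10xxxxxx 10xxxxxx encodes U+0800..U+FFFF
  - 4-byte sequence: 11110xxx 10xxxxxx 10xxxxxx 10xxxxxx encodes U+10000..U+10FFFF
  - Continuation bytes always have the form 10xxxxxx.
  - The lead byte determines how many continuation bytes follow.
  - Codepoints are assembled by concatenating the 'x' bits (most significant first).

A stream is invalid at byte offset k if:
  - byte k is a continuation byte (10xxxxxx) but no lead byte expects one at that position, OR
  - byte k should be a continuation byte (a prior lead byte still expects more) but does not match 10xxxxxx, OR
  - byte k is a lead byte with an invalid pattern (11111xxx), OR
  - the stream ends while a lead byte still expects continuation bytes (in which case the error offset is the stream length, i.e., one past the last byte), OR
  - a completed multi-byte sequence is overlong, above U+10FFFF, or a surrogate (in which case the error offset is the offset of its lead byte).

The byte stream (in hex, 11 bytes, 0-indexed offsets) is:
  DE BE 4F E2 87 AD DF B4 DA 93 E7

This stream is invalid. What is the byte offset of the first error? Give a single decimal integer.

Byte[0]=DE: 2-byte lead, need 1 cont bytes. acc=0x1E
Byte[1]=BE: continuation. acc=(acc<<6)|0x3E=0x7BE
Completed: cp=U+07BE (starts at byte 0)
Byte[2]=4F: 1-byte ASCII. cp=U+004F
Byte[3]=E2: 3-byte lead, need 2 cont bytes. acc=0x2
Byte[4]=87: continuation. acc=(acc<<6)|0x07=0x87
Byte[5]=AD: continuation. acc=(acc<<6)|0x2D=0x21ED
Completed: cp=U+21ED (starts at byte 3)
Byte[6]=DF: 2-byte lead, need 1 cont bytes. acc=0x1F
Byte[7]=B4: continuation. acc=(acc<<6)|0x34=0x7F4
Completed: cp=U+07F4 (starts at byte 6)
Byte[8]=DA: 2-byte lead, need 1 cont bytes. acc=0x1A
Byte[9]=93: continuation. acc=(acc<<6)|0x13=0x693
Completed: cp=U+0693 (starts at byte 8)
Byte[10]=E7: 3-byte lead, need 2 cont bytes. acc=0x7
Byte[11]: stream ended, expected continuation. INVALID

Answer: 11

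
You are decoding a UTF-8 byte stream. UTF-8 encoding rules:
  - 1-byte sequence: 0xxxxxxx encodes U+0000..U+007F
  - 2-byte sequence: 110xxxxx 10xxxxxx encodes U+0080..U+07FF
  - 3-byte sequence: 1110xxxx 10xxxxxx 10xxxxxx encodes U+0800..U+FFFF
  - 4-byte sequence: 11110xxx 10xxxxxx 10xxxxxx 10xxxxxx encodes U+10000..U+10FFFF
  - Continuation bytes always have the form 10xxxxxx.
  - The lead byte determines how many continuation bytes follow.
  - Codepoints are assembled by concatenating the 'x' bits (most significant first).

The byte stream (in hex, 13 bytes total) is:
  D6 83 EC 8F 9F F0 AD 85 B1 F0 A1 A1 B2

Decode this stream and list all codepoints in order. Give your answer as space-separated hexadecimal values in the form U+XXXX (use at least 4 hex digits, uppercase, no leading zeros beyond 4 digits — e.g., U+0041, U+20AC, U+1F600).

Byte[0]=D6: 2-byte lead, need 1 cont bytes. acc=0x16
Byte[1]=83: continuation. acc=(acc<<6)|0x03=0x583
Completed: cp=U+0583 (starts at byte 0)
Byte[2]=EC: 3-byte lead, need 2 cont bytes. acc=0xC
Byte[3]=8F: continuation. acc=(acc<<6)|0x0F=0x30F
Byte[4]=9F: continuation. acc=(acc<<6)|0x1F=0xC3DF
Completed: cp=U+C3DF (starts at byte 2)
Byte[5]=F0: 4-byte lead, need 3 cont bytes. acc=0x0
Byte[6]=AD: continuation. acc=(acc<<6)|0x2D=0x2D
Byte[7]=85: continuation. acc=(acc<<6)|0x05=0xB45
Byte[8]=B1: continuation. acc=(acc<<6)|0x31=0x2D171
Completed: cp=U+2D171 (starts at byte 5)
Byte[9]=F0: 4-byte lead, need 3 cont bytes. acc=0x0
Byte[10]=A1: continuation. acc=(acc<<6)|0x21=0x21
Byte[11]=A1: continuation. acc=(acc<<6)|0x21=0x861
Byte[12]=B2: continuation. acc=(acc<<6)|0x32=0x21872
Completed: cp=U+21872 (starts at byte 9)

Answer: U+0583 U+C3DF U+2D171 U+21872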